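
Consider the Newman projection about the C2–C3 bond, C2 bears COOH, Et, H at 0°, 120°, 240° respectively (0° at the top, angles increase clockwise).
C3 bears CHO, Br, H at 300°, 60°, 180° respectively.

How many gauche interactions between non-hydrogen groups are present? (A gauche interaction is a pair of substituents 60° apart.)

Non-H gauche pairs: COOH(0°)/CHO(300°); COOH(0°)/Br(60°); Et(120°)/Br(60°) — 3 interactions.

3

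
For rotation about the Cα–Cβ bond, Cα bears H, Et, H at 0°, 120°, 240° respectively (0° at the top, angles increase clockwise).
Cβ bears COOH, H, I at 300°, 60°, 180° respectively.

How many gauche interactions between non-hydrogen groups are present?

1

Non-H gauche pairs: Et(120°)/I(180°) — 1 interaction.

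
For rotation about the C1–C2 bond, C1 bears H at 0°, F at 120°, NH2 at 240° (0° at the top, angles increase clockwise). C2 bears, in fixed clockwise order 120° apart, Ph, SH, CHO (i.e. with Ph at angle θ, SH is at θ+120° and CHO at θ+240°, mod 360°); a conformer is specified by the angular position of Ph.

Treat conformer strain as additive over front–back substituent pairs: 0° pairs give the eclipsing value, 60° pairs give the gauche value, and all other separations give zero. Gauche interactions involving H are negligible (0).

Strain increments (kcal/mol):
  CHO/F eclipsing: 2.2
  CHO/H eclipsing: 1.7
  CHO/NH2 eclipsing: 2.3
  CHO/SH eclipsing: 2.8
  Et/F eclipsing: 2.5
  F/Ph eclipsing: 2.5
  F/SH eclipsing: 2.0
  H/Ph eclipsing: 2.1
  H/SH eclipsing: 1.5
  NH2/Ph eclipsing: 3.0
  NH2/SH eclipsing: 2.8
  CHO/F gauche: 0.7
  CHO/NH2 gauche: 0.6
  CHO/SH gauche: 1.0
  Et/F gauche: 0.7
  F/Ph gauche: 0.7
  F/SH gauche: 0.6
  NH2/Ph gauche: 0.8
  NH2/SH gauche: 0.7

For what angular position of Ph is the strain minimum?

Ph at 0° (eclipsed): H(0°)/Ph(0°) eclipsed 2.1; F(120°)/SH(120°) eclipsed 2.0; NH2(240°)/CHO(240°) eclipsed 2.3 → 6.4 kcal/mol.
Ph at 60° (staggered): F(120°)/Ph(60°) gauche 0.7; F(120°)/SH(180°) gauche 0.6; NH2(240°)/SH(180°) gauche 0.7; NH2(240°)/CHO(300°) gauche 0.6 → 2.6 kcal/mol.
Ph at 120° (eclipsed): H(0°)/CHO(0°) eclipsed 1.7; F(120°)/Ph(120°) eclipsed 2.5; NH2(240°)/SH(240°) eclipsed 2.8 → 7.0 kcal/mol.
Ph at 180° (staggered): F(120°)/Ph(180°) gauche 0.7; F(120°)/CHO(60°) gauche 0.7; NH2(240°)/Ph(180°) gauche 0.8; NH2(240°)/SH(300°) gauche 0.7 → 2.9 kcal/mol.
Ph at 240° (eclipsed): H(0°)/SH(0°) eclipsed 1.5; F(120°)/CHO(120°) eclipsed 2.2; NH2(240°)/Ph(240°) eclipsed 3.0 → 6.7 kcal/mol.
Ph at 300° (staggered): F(120°)/SH(60°) gauche 0.6; F(120°)/CHO(180°) gauche 0.7; NH2(240°)/Ph(300°) gauche 0.8; NH2(240°)/CHO(180°) gauche 0.6 → 2.7 kcal/mol.
The minimum (2.6 kcal/mol) occurs with Ph at 60°.

60°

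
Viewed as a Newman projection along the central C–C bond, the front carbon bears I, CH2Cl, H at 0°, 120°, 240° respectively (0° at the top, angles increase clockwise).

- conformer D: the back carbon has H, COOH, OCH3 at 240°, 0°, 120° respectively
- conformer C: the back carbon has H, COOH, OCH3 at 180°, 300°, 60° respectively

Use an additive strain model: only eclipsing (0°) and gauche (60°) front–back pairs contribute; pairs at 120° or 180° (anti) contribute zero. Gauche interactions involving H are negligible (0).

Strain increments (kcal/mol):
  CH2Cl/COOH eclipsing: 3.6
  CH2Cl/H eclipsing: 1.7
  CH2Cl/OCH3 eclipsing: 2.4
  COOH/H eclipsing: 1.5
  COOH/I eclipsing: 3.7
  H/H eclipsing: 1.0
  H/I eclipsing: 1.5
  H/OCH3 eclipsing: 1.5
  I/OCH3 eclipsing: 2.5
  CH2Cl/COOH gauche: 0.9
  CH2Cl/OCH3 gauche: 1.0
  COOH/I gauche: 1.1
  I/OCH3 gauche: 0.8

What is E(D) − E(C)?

+4.2 kcal/mol

D (eclipsed): I(0°)/COOH(0°) eclipsed 3.7; CH2Cl(120°)/OCH3(120°) eclipsed 2.4; H(240°)/H(240°) eclipsed 1.0 → 7.1 kcal/mol.
C (staggered): I(0°)/COOH(300°) gauche 1.1; I(0°)/OCH3(60°) gauche 0.8; CH2Cl(120°)/OCH3(60°) gauche 1.0 → 2.9 kcal/mol.
E(D) − E(C) = 7.1 − 2.9 = +4.2 kcal/mol.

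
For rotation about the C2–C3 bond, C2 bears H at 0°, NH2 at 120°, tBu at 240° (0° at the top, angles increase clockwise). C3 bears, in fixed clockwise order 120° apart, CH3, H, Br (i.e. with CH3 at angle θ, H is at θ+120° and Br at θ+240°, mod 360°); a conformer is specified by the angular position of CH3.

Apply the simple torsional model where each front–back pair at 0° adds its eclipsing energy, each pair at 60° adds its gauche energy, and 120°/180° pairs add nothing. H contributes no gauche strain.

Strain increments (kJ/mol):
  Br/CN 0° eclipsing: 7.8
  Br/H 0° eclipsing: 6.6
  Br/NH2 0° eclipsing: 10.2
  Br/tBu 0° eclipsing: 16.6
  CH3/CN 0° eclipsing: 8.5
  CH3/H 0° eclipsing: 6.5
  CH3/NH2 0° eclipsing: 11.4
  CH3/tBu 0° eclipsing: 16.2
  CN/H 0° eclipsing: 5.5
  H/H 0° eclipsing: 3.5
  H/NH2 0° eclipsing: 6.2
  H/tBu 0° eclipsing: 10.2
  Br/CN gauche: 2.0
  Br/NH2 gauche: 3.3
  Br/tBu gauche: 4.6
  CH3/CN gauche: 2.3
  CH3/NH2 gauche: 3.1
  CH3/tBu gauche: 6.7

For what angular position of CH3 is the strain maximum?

240°

CH3 at 0° (eclipsed): H(0°)/CH3(0°) eclipsed 6.5; NH2(120°)/H(120°) eclipsed 6.2; tBu(240°)/Br(240°) eclipsed 16.6 → 29.3 kJ/mol.
CH3 at 60° (staggered): NH2(120°)/CH3(60°) gauche 3.1; tBu(240°)/Br(300°) gauche 4.6 → 7.7 kJ/mol.
CH3 at 120° (eclipsed): H(0°)/Br(0°) eclipsed 6.6; NH2(120°)/CH3(120°) eclipsed 11.4; tBu(240°)/H(240°) eclipsed 10.2 → 28.2 kJ/mol.
CH3 at 180° (staggered): NH2(120°)/CH3(180°) gauche 3.1; NH2(120°)/Br(60°) gauche 3.3; tBu(240°)/CH3(180°) gauche 6.7 → 13.1 kJ/mol.
CH3 at 240° (eclipsed): H(0°)/H(0°) eclipsed 3.5; NH2(120°)/Br(120°) eclipsed 10.2; tBu(240°)/CH3(240°) eclipsed 16.2 → 29.9 kJ/mol.
CH3 at 300° (staggered): NH2(120°)/Br(180°) gauche 3.3; tBu(240°)/CH3(300°) gauche 6.7; tBu(240°)/Br(180°) gauche 4.6 → 14.6 kJ/mol.
The maximum (29.9 kJ/mol) occurs with CH3 at 240°.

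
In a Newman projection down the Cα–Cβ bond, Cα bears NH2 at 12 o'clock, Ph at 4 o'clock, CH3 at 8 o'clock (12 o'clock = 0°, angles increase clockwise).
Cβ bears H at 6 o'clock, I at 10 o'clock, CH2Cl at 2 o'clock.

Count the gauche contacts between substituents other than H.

4

Non-H gauche pairs: NH2(0°)/I(300°); NH2(0°)/CH2Cl(60°); Ph(120°)/CH2Cl(60°); CH3(240°)/I(300°) — 4 interactions.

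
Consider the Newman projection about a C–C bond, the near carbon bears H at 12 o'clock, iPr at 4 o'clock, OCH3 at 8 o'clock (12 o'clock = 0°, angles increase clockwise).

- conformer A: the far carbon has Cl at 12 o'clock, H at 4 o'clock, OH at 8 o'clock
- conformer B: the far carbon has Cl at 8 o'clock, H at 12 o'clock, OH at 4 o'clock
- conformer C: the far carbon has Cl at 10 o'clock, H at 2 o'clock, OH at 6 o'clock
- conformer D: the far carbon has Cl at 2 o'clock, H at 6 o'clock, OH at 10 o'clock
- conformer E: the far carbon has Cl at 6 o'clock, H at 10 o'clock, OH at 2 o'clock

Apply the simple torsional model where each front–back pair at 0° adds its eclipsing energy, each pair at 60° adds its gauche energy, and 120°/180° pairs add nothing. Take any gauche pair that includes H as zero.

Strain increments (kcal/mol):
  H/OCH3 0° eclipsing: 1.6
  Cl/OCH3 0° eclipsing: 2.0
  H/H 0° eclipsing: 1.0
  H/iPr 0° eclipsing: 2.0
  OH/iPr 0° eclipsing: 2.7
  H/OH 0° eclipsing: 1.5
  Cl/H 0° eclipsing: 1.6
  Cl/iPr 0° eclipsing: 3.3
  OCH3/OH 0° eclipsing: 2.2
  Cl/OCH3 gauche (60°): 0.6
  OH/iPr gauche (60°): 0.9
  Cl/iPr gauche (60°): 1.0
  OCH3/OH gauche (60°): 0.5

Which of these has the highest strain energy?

A

A (eclipsed): H(0°)/Cl(0°) eclipsed 1.6; iPr(120°)/H(120°) eclipsed 2.0; OCH3(240°)/OH(240°) eclipsed 2.2 → 5.8 kcal/mol.
B (eclipsed): H(0°)/H(0°) eclipsed 1.0; iPr(120°)/OH(120°) eclipsed 2.7; OCH3(240°)/Cl(240°) eclipsed 2.0 → 5.7 kcal/mol.
C (staggered): iPr(120°)/OH(180°) gauche 0.9; OCH3(240°)/Cl(300°) gauche 0.6; OCH3(240°)/OH(180°) gauche 0.5 → 2.0 kcal/mol.
D (staggered): iPr(120°)/Cl(60°) gauche 1.0; OCH3(240°)/OH(300°) gauche 0.5 → 1.5 kcal/mol.
E (staggered): iPr(120°)/Cl(180°) gauche 1.0; iPr(120°)/OH(60°) gauche 0.9; OCH3(240°)/Cl(180°) gauche 0.6 → 2.5 kcal/mol.
A has the highest total (5.8 kcal/mol).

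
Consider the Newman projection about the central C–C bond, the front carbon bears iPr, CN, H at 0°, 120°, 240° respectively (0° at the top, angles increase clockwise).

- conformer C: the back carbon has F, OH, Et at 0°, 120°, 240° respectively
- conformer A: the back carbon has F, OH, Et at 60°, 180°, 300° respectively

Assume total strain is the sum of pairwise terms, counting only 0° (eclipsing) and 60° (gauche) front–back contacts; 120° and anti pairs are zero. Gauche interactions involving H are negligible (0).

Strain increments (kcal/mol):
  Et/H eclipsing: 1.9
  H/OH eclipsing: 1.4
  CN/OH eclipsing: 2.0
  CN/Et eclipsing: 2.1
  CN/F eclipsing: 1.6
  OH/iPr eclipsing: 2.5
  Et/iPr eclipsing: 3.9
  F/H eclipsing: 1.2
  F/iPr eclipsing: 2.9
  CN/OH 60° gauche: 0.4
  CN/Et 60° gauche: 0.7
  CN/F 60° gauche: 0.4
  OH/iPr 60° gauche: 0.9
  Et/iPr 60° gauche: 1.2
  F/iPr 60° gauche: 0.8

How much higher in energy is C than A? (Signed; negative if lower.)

+4.0 kcal/mol

C (eclipsed): iPr–F eclipsed, CN–OH eclipsed, H–Et eclipsed; 2.9 + 2.0 + 1.9 = 6.8 kcal/mol.
A (staggered): iPr–F gauche, iPr–Et gauche, CN–F gauche, CN–OH gauche; 0.8 + 1.2 + 0.4 + 0.4 = 2.8 kcal/mol.
E(C) − E(A) = 6.8 − 2.8 = +4.0 kcal/mol.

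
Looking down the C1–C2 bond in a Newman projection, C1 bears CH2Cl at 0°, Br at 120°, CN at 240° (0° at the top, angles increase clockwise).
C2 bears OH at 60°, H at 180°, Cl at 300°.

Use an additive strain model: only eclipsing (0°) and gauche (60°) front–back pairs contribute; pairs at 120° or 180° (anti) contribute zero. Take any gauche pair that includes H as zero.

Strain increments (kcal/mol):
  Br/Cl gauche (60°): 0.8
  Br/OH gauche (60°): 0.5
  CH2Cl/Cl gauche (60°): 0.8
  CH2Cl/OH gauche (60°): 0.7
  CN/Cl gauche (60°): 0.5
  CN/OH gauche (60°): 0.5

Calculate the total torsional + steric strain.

This conformer is staggered. CH2Cl at 0° is gauche with OH at 60° (0.7); CH2Cl at 0° is gauche with Cl at 300° (0.8); Br at 120° is gauche with OH at 60° (0.5); CN at 240° is gauche with Cl at 300° (0.5). Total 2.5 kcal/mol.

2.5 kcal/mol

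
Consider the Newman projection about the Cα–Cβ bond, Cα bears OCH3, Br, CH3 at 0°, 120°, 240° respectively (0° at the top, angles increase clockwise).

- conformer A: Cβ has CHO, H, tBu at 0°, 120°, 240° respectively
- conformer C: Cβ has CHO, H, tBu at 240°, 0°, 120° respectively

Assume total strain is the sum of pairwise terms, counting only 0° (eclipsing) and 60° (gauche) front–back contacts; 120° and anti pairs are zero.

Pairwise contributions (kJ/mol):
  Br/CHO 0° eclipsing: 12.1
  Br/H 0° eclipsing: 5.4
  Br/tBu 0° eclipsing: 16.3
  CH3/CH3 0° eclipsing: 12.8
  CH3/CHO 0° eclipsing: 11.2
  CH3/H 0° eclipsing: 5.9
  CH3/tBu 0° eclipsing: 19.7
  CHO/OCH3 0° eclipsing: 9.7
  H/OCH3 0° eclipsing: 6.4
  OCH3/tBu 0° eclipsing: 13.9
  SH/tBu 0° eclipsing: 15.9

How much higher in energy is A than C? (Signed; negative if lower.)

A (eclipsed): OCH3–CHO eclipsed, Br–H eclipsed, CH3–tBu eclipsed; 9.7 + 5.4 + 19.7 = 34.8 kJ/mol.
C (eclipsed): OCH3–H eclipsed, Br–tBu eclipsed, CH3–CHO eclipsed; 6.4 + 16.3 + 11.2 = 33.9 kJ/mol.
E(A) − E(C) = 34.8 − 33.9 = +0.9 kJ/mol.

+0.9 kJ/mol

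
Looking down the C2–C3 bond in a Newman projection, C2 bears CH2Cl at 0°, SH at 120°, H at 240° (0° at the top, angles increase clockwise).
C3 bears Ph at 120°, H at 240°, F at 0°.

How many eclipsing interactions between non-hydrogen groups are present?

2

Non-H eclipsing pairs: CH2Cl(0°)/F(0°); SH(120°)/Ph(120°) — 2 interactions.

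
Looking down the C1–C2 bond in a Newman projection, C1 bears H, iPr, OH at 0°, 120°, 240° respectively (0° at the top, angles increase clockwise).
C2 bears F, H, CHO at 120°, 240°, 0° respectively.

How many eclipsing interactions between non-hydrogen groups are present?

Non-H eclipsing pairs: iPr(120°)/F(120°) — 1 interaction.

1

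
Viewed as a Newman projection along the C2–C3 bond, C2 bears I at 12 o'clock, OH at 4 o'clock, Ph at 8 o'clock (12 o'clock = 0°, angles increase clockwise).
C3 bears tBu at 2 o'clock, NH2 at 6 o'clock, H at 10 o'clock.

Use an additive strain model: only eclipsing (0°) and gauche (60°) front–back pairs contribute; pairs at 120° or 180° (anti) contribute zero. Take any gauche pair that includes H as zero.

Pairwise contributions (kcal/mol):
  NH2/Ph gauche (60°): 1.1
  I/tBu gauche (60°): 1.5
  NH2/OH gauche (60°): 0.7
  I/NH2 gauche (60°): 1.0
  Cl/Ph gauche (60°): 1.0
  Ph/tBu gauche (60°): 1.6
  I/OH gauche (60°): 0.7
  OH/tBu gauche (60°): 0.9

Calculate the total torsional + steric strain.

This conformer (staggered): I(0°)/tBu(60°) gauche 1.5; OH(120°)/tBu(60°) gauche 0.9; OH(120°)/NH2(180°) gauche 0.7; Ph(240°)/NH2(180°) gauche 1.1 → 4.2 kcal/mol.

4.2 kcal/mol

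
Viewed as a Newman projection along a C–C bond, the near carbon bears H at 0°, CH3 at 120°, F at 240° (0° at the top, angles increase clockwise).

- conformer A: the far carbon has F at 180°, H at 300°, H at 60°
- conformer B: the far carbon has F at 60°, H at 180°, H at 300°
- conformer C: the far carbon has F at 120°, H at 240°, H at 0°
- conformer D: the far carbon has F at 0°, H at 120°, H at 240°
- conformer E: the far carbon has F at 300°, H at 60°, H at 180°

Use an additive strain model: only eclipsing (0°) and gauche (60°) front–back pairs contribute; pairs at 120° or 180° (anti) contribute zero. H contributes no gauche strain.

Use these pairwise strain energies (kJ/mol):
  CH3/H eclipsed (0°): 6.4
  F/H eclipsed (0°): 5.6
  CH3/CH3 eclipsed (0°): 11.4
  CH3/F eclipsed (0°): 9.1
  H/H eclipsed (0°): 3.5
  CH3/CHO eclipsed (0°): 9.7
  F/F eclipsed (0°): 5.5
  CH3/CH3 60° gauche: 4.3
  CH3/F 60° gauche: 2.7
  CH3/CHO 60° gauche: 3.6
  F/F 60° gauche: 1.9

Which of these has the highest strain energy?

C

A is staggered. CH3 at 120° is gauche with F at 180° (2.7); F at 240° is gauche with F at 180° (1.9). Total 4.6 kJ/mol.
B is staggered. CH3 at 120° is gauche with F at 60° (2.7). Total 2.7 kJ/mol.
C is eclipsed. H at 0° is eclipsed with H at 0° (3.5); CH3 at 120° is eclipsed with F at 120° (9.1); F at 240° is eclipsed with H at 240° (5.6). Total 18.2 kJ/mol.
D is eclipsed. H at 0° is eclipsed with F at 0° (5.6); CH3 at 120° is eclipsed with H at 120° (6.4); F at 240° is eclipsed with H at 240° (5.6). Total 17.6 kJ/mol.
E is staggered. F at 240° is gauche with F at 300° (1.9). Total 1.9 kJ/mol.
C has the highest total (18.2 kJ/mol).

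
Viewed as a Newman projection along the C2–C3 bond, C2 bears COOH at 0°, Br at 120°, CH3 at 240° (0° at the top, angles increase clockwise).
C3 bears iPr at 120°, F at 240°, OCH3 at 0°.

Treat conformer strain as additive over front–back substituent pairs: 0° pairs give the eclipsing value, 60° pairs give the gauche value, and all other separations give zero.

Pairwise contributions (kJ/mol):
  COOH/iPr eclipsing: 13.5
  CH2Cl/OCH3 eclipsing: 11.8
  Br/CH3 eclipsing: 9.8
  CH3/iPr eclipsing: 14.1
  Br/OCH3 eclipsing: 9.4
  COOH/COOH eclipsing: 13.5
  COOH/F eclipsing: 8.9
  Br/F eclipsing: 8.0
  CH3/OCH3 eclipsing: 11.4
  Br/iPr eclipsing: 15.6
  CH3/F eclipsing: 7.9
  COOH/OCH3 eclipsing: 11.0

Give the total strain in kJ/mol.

34.5 kJ/mol

This conformer is eclipsed. COOH at 0° is eclipsed with OCH3 at 0° (11.0); Br at 120° is eclipsed with iPr at 120° (15.6); CH3 at 240° is eclipsed with F at 240° (7.9). Total 34.5 kJ/mol.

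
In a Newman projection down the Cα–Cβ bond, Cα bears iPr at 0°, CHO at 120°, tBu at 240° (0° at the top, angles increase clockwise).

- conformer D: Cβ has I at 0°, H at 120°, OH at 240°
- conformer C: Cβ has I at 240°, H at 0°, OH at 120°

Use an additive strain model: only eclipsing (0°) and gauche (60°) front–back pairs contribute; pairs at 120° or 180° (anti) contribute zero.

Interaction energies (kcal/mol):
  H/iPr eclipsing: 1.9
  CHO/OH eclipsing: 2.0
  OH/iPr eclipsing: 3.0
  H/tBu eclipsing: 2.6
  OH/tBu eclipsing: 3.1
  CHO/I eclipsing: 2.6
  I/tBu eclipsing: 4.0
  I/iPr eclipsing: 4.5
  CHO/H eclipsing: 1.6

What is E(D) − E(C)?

+1.3 kcal/mol

D (eclipsed): iPr–I eclipsed, CHO–H eclipsed, tBu–OH eclipsed; 4.5 + 1.6 + 3.1 = 9.2 kcal/mol.
C (eclipsed): iPr–H eclipsed, CHO–OH eclipsed, tBu–I eclipsed; 1.9 + 2.0 + 4.0 = 7.9 kcal/mol.
E(D) − E(C) = 9.2 − 7.9 = +1.3 kcal/mol.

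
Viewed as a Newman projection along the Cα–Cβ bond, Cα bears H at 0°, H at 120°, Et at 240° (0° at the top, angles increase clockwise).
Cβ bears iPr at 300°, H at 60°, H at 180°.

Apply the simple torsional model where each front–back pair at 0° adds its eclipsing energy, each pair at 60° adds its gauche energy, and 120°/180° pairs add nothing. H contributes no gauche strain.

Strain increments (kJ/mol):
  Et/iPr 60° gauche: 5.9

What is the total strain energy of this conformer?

5.9 kJ/mol

This conformer is staggered. Et at 240° is gauche with iPr at 300° (5.9). Total 5.9 kJ/mol.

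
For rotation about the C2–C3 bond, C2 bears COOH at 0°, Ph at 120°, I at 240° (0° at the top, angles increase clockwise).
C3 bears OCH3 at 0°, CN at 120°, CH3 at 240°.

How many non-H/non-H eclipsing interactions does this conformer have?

3

Non-H eclipsing pairs: COOH(0°)/OCH3(0°); Ph(120°)/CN(120°); I(240°)/CH3(240°) — 3 interactions.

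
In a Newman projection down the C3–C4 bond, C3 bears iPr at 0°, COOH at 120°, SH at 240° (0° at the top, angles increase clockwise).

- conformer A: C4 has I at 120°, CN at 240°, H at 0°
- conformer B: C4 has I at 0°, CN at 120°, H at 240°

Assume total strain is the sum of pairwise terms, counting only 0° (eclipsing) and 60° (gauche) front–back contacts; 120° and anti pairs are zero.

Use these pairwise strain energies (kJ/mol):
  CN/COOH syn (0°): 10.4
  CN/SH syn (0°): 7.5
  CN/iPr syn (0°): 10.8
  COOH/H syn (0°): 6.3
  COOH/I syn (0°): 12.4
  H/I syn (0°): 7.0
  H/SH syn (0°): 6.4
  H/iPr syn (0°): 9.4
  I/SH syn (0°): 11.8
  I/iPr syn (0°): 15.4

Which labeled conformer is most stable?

A

A (eclipsed): iPr(0°)/H(0°) eclipsed 9.4; COOH(120°)/I(120°) eclipsed 12.4; SH(240°)/CN(240°) eclipsed 7.5 → 29.3 kJ/mol.
B (eclipsed): iPr(0°)/I(0°) eclipsed 15.4; COOH(120°)/CN(120°) eclipsed 10.4; SH(240°)/H(240°) eclipsed 6.4 → 32.2 kJ/mol.
A has the lowest total (29.3 kJ/mol).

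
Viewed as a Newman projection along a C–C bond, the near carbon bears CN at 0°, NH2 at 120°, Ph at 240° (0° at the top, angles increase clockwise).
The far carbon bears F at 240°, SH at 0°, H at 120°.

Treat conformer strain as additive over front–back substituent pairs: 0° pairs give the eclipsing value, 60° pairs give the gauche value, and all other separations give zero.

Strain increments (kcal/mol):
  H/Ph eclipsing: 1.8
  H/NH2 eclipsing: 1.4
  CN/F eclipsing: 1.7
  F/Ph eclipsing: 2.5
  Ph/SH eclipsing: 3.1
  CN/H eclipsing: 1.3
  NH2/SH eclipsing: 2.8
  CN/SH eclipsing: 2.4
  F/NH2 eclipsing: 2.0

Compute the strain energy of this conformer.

6.3 kcal/mol

This conformer (eclipsed): CN(0°)/SH(0°) eclipsed 2.4; NH2(120°)/H(120°) eclipsed 1.4; Ph(240°)/F(240°) eclipsed 2.5 → 6.3 kcal/mol.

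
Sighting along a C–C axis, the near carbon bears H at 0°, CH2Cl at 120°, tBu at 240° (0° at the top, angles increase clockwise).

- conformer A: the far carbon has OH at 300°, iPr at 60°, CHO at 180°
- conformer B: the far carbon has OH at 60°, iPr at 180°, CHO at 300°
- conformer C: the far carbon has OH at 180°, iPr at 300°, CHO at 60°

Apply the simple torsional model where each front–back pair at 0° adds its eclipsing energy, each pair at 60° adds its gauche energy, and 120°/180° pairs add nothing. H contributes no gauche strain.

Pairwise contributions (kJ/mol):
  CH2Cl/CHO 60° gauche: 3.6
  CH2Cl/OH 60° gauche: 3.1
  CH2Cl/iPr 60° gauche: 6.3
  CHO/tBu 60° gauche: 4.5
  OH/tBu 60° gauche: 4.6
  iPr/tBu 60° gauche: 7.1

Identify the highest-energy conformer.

A is staggered. CH2Cl at 120° is gauche with iPr at 60° (6.3); CH2Cl at 120° is gauche with CHO at 180° (3.6); tBu at 240° is gauche with OH at 300° (4.6); tBu at 240° is gauche with CHO at 180° (4.5). Total 19.0 kJ/mol.
B is staggered. CH2Cl at 120° is gauche with OH at 60° (3.1); CH2Cl at 120° is gauche with iPr at 180° (6.3); tBu at 240° is gauche with iPr at 180° (7.1); tBu at 240° is gauche with CHO at 300° (4.5). Total 21.0 kJ/mol.
C is staggered. CH2Cl at 120° is gauche with OH at 180° (3.1); CH2Cl at 120° is gauche with CHO at 60° (3.6); tBu at 240° is gauche with OH at 180° (4.6); tBu at 240° is gauche with iPr at 300° (7.1). Total 18.4 kJ/mol.
B has the highest total (21.0 kJ/mol).

B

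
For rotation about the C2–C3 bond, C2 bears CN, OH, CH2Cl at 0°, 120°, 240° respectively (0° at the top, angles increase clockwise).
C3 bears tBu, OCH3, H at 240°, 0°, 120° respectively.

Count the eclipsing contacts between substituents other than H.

2

Non-H eclipsing pairs: CN(0°)/OCH3(0°); CH2Cl(240°)/tBu(240°) — 2 interactions.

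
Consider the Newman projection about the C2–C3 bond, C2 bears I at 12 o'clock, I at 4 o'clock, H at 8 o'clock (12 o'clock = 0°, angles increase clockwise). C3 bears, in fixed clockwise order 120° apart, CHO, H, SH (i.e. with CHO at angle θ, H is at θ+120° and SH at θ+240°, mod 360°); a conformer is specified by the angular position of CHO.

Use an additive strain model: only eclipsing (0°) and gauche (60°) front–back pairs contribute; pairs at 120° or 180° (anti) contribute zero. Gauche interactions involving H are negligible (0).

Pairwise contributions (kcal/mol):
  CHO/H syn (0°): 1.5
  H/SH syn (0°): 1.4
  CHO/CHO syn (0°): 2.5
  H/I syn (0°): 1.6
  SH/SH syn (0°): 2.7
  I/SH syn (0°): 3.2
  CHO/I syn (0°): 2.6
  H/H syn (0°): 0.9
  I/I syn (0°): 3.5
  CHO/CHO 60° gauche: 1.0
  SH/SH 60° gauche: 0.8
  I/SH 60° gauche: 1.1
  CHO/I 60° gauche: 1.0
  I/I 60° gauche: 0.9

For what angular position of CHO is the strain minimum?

300°

CHO at 0° is eclipsed. I at 0° is eclipsed with CHO at 0° (2.6); I at 120° is eclipsed with H at 120° (1.6); H at 240° is eclipsed with SH at 240° (1.4). Total 5.6 kcal/mol.
CHO at 60° is staggered. I at 0° is gauche with CHO at 60° (1.0); I at 0° is gauche with SH at 300° (1.1); I at 120° is gauche with CHO at 60° (1.0). Total 3.1 kcal/mol.
CHO at 120° is eclipsed. I at 0° is eclipsed with SH at 0° (3.2); I at 120° is eclipsed with CHO at 120° (2.6); H at 240° is eclipsed with H at 240° (0.9). Total 6.7 kcal/mol.
CHO at 180° is staggered. I at 0° is gauche with SH at 60° (1.1); I at 120° is gauche with CHO at 180° (1.0); I at 120° is gauche with SH at 60° (1.1). Total 3.2 kcal/mol.
CHO at 240° is eclipsed. I at 0° is eclipsed with H at 0° (1.6); I at 120° is eclipsed with SH at 120° (3.2); H at 240° is eclipsed with CHO at 240° (1.5). Total 6.3 kcal/mol.
CHO at 300° is staggered. I at 0° is gauche with CHO at 300° (1.0); I at 120° is gauche with SH at 180° (1.1). Total 2.1 kcal/mol.
The minimum (2.1 kcal/mol) occurs with CHO at 300°.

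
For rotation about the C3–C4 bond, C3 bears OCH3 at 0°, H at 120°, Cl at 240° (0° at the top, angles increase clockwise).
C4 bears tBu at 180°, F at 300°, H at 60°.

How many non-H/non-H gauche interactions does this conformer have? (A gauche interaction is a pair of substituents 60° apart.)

3

Non-H gauche pairs: OCH3(0°)/F(300°); Cl(240°)/tBu(180°); Cl(240°)/F(300°) — 3 interactions.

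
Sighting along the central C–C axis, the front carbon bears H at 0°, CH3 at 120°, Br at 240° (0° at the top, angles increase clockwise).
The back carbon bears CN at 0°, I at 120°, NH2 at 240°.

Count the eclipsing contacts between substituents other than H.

2

Non-H eclipsing pairs: CH3(120°)/I(120°); Br(240°)/NH2(240°) — 2 interactions.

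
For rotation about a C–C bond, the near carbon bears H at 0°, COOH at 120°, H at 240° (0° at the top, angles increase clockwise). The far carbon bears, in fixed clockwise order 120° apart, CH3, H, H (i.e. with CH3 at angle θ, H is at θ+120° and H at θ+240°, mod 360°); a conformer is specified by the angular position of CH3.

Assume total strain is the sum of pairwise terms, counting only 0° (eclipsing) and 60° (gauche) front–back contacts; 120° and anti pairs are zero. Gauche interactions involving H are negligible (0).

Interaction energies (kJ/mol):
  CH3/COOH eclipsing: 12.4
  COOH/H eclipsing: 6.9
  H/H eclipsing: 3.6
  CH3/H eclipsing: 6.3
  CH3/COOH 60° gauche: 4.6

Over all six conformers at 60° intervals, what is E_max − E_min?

19.6 kJ/mol

CH3 at 0° is eclipsed. H at 0° is eclipsed with CH3 at 0° (6.3); COOH at 120° is eclipsed with H at 120° (6.9); H at 240° is eclipsed with H at 240° (3.6). Total 16.8 kJ/mol.
CH3 at 60° is staggered. COOH at 120° is gauche with CH3 at 60° (4.6). Total 4.6 kJ/mol.
CH3 at 120° is eclipsed. H at 0° is eclipsed with H at 0° (3.6); COOH at 120° is eclipsed with CH3 at 120° (12.4); H at 240° is eclipsed with H at 240° (3.6). Total 19.6 kJ/mol.
CH3 at 180° is staggered. COOH at 120° is gauche with CH3 at 180° (4.6). Total 4.6 kJ/mol.
CH3 at 240° is eclipsed. H at 0° is eclipsed with H at 0° (3.6); COOH at 120° is eclipsed with H at 120° (6.9); H at 240° is eclipsed with CH3 at 240° (6.3). Total 16.8 kJ/mol.
CH3 at 300° (staggered): no non-H gauche contacts → 0.0 kJ/mol.
Max at 120° (19.6 kJ/mol), min at 300° (0.0 kJ/mol); barrier = 19.6 kJ/mol.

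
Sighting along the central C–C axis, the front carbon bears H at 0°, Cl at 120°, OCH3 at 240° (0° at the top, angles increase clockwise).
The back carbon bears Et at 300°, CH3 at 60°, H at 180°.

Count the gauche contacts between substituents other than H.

Non-H gauche pairs: Cl(120°)/CH3(60°); OCH3(240°)/Et(300°) — 2 interactions.

2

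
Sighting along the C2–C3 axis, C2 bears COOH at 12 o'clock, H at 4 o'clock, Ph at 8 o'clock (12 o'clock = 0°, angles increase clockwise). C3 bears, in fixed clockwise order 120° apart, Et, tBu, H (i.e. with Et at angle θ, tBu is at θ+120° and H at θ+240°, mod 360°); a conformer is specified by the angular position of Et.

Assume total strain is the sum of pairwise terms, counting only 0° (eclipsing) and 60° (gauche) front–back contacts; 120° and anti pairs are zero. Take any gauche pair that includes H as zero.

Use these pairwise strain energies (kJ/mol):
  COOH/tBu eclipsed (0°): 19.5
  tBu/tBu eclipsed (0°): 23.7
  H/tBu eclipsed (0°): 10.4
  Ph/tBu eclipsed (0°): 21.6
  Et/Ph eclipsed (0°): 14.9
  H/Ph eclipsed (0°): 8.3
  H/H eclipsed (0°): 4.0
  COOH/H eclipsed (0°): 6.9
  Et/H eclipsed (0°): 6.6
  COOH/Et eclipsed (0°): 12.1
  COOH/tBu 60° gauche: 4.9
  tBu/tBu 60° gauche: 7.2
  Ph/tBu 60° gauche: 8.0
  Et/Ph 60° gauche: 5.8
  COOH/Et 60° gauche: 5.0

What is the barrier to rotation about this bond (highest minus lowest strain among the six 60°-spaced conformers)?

Et at 0° (eclipsed): COOH–Et eclipsed, H–tBu eclipsed, Ph–H eclipsed; 12.1 + 10.4 + 8.3 = 30.8 kJ/mol.
Et at 60° (staggered): COOH–Et gauche, Ph–tBu gauche; 5.0 + 8.0 = 13.0 kJ/mol.
Et at 120° (eclipsed): COOH–H eclipsed, H–Et eclipsed, Ph–tBu eclipsed; 6.9 + 6.6 + 21.6 = 35.1 kJ/mol.
Et at 180° (staggered): COOH–tBu gauche, Ph–Et gauche, Ph–tBu gauche; 4.9 + 5.8 + 8.0 = 18.7 kJ/mol.
Et at 240° (eclipsed): COOH–tBu eclipsed, H–H eclipsed, Ph–Et eclipsed; 19.5 + 4.0 + 14.9 = 38.4 kJ/mol.
Et at 300° (staggered): COOH–Et gauche, COOH–tBu gauche, Ph–Et gauche; 5.0 + 4.9 + 5.8 = 15.7 kJ/mol.
Max at 240° (38.4 kJ/mol), min at 60° (13.0 kJ/mol); barrier = 25.4 kJ/mol.

25.4 kJ/mol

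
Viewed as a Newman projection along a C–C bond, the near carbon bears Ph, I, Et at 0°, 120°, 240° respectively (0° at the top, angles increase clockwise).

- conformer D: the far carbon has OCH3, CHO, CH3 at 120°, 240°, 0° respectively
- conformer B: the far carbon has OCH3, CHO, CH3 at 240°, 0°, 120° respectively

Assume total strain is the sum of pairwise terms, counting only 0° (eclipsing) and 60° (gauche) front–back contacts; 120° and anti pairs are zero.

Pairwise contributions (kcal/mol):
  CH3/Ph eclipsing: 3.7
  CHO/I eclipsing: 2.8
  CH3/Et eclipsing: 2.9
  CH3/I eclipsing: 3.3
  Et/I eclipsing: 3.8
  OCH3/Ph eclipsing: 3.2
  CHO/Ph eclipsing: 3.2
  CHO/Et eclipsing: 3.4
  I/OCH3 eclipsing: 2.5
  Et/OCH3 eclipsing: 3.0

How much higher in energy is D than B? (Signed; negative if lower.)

+0.1 kcal/mol

D (eclipsed): Ph–CH3 eclipsed, I–OCH3 eclipsed, Et–CHO eclipsed; 3.7 + 2.5 + 3.4 = 9.6 kcal/mol.
B (eclipsed): Ph–CHO eclipsed, I–CH3 eclipsed, Et–OCH3 eclipsed; 3.2 + 3.3 + 3.0 = 9.5 kcal/mol.
E(D) − E(B) = 9.6 − 9.5 = +0.1 kcal/mol.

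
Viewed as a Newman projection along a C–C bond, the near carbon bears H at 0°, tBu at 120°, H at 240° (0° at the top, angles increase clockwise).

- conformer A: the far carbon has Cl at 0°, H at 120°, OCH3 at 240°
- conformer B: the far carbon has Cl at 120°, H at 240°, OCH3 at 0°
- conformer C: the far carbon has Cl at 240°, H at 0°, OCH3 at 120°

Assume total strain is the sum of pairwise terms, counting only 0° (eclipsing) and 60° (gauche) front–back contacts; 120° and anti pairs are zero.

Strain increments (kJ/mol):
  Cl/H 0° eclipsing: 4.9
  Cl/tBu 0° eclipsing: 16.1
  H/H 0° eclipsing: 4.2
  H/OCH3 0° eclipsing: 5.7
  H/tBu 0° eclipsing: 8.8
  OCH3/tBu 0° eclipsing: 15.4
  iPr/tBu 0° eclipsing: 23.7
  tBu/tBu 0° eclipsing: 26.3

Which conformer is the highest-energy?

B

A is eclipsed. H at 0° is eclipsed with Cl at 0° (4.9); tBu at 120° is eclipsed with H at 120° (8.8); H at 240° is eclipsed with OCH3 at 240° (5.7). Total 19.4 kJ/mol.
B is eclipsed. H at 0° is eclipsed with OCH3 at 0° (5.7); tBu at 120° is eclipsed with Cl at 120° (16.1); H at 240° is eclipsed with H at 240° (4.2). Total 26.0 kJ/mol.
C is eclipsed. H at 0° is eclipsed with H at 0° (4.2); tBu at 120° is eclipsed with OCH3 at 120° (15.4); H at 240° is eclipsed with Cl at 240° (4.9). Total 24.5 kJ/mol.
B has the highest total (26.0 kJ/mol).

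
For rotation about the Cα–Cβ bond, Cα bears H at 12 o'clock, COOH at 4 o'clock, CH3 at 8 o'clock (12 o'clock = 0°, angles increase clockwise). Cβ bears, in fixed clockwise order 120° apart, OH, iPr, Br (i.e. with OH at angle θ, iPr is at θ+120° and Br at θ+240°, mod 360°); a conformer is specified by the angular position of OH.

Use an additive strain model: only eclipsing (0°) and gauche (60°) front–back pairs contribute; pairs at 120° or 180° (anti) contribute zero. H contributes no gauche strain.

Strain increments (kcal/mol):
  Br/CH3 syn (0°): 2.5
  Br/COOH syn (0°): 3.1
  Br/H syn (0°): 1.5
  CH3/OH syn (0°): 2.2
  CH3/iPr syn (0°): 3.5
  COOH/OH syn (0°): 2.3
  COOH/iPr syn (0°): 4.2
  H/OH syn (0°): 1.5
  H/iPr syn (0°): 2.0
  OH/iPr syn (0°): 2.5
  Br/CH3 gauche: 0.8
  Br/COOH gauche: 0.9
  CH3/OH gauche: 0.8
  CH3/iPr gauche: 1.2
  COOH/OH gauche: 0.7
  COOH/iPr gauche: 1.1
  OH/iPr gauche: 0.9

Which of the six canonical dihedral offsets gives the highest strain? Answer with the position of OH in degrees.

0°

OH at 0° (eclipsed): H(0°)/OH(0°) eclipsed 1.5; COOH(120°)/iPr(120°) eclipsed 4.2; CH3(240°)/Br(240°) eclipsed 2.5 → 8.2 kcal/mol.
OH at 60° (staggered): COOH(120°)/OH(60°) gauche 0.7; COOH(120°)/iPr(180°) gauche 1.1; CH3(240°)/iPr(180°) gauche 1.2; CH3(240°)/Br(300°) gauche 0.8 → 3.8 kcal/mol.
OH at 120° (eclipsed): H(0°)/Br(0°) eclipsed 1.5; COOH(120°)/OH(120°) eclipsed 2.3; CH3(240°)/iPr(240°) eclipsed 3.5 → 7.3 kcal/mol.
OH at 180° (staggered): COOH(120°)/OH(180°) gauche 0.7; COOH(120°)/Br(60°) gauche 0.9; CH3(240°)/OH(180°) gauche 0.8; CH3(240°)/iPr(300°) gauche 1.2 → 3.6 kcal/mol.
OH at 240° (eclipsed): H(0°)/iPr(0°) eclipsed 2.0; COOH(120°)/Br(120°) eclipsed 3.1; CH3(240°)/OH(240°) eclipsed 2.2 → 7.3 kcal/mol.
OH at 300° (staggered): COOH(120°)/iPr(60°) gauche 1.1; COOH(120°)/Br(180°) gauche 0.9; CH3(240°)/OH(300°) gauche 0.8; CH3(240°)/Br(180°) gauche 0.8 → 3.6 kcal/mol.
The maximum (8.2 kcal/mol) occurs with OH at 0°.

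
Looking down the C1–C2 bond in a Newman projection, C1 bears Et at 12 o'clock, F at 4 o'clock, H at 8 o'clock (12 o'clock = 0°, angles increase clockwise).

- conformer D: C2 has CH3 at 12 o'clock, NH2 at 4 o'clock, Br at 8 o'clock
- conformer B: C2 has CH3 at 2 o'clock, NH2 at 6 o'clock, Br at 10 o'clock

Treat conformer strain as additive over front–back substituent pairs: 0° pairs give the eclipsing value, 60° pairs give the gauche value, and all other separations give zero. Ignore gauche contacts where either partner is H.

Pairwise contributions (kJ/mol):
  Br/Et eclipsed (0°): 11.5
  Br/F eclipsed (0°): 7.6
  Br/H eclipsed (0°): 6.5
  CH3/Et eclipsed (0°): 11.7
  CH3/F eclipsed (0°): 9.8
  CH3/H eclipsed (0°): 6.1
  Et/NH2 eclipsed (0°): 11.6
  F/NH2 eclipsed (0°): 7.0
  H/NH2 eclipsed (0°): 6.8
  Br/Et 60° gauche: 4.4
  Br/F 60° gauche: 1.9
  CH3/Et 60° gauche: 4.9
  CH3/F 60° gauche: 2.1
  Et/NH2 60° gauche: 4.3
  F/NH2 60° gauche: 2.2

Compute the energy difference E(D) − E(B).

+11.6 kJ/mol

D (eclipsed): Et–CH3 eclipsed, F–NH2 eclipsed, H–Br eclipsed; 11.7 + 7.0 + 6.5 = 25.2 kJ/mol.
B (staggered): Et–CH3 gauche, Et–Br gauche, F–CH3 gauche, F–NH2 gauche; 4.9 + 4.4 + 2.1 + 2.2 = 13.6 kJ/mol.
E(D) − E(B) = 25.2 − 13.6 = +11.6 kJ/mol.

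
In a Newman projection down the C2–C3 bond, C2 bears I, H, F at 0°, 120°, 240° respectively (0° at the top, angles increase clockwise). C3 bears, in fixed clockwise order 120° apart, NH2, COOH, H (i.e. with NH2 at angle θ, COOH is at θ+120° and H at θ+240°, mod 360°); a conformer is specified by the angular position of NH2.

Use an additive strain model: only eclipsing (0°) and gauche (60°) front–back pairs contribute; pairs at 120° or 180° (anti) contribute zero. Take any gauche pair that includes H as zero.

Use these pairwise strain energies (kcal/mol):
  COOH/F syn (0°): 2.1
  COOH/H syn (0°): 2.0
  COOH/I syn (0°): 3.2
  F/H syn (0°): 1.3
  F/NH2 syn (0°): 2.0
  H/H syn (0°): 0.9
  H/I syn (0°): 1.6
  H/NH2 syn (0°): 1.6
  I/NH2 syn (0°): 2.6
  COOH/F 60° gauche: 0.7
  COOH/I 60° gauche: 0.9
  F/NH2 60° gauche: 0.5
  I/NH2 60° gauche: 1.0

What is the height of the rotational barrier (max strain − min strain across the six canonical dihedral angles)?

4.4 kcal/mol

NH2 at 0° (eclipsed): I–NH2 eclipsed, H–COOH eclipsed, F–H eclipsed; 2.6 + 2.0 + 1.3 = 5.9 kcal/mol.
NH2 at 60° (staggered): I–NH2 gauche, F–COOH gauche; 1.0 + 0.7 = 1.7 kcal/mol.
NH2 at 120° (eclipsed): I–H eclipsed, H–NH2 eclipsed, F–COOH eclipsed; 1.6 + 1.6 + 2.1 = 5.3 kcal/mol.
NH2 at 180° (staggered): I–COOH gauche, F–NH2 gauche, F–COOH gauche; 0.9 + 0.5 + 0.7 = 2.1 kcal/mol.
NH2 at 240° (eclipsed): I–COOH eclipsed, H–H eclipsed, F–NH2 eclipsed; 3.2 + 0.9 + 2.0 = 6.1 kcal/mol.
NH2 at 300° (staggered): I–NH2 gauche, I–COOH gauche, F–NH2 gauche; 1.0 + 0.9 + 0.5 = 2.4 kcal/mol.
Max at 240° (6.1 kcal/mol), min at 60° (1.7 kcal/mol); barrier = 4.4 kcal/mol.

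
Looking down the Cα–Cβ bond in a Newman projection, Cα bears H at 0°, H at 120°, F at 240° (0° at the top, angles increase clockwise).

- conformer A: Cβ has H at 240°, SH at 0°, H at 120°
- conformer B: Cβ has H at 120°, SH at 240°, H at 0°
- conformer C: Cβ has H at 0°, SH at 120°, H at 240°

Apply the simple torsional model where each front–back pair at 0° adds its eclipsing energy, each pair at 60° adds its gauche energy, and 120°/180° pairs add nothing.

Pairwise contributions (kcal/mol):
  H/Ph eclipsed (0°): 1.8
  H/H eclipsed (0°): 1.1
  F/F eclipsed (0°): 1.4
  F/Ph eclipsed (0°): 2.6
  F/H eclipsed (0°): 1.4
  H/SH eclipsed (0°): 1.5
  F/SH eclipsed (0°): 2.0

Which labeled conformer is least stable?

B

A is eclipsed. H at 0° is eclipsed with SH at 0° (1.5); H at 120° is eclipsed with H at 120° (1.1); F at 240° is eclipsed with H at 240° (1.4). Total 4.0 kcal/mol.
B is eclipsed. H at 0° is eclipsed with H at 0° (1.1); H at 120° is eclipsed with H at 120° (1.1); F at 240° is eclipsed with SH at 240° (2.0). Total 4.2 kcal/mol.
C is eclipsed. H at 0° is eclipsed with H at 0° (1.1); H at 120° is eclipsed with SH at 120° (1.5); F at 240° is eclipsed with H at 240° (1.4). Total 4.0 kcal/mol.
B has the highest total (4.2 kcal/mol).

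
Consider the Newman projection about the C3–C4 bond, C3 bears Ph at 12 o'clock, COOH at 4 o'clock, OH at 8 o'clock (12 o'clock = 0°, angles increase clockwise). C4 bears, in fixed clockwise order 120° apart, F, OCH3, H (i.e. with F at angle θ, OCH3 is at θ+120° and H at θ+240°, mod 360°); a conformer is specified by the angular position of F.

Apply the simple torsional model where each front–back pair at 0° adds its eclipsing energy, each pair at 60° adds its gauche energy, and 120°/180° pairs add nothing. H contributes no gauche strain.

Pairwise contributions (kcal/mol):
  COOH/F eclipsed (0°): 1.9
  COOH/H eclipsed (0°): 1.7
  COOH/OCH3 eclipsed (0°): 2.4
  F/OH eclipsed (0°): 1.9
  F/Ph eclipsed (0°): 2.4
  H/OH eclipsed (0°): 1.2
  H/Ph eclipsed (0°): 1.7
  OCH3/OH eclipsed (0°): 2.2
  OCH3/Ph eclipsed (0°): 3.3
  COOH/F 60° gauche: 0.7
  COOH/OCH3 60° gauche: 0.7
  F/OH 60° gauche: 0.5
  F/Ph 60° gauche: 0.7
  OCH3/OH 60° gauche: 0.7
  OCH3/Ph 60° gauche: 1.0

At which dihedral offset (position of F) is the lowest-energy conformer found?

F at 0° is eclipsed. Ph at 0° is eclipsed with F at 0° (2.4); COOH at 120° is eclipsed with OCH3 at 120° (2.4); OH at 240° is eclipsed with H at 240° (1.2). Total 6.0 kcal/mol.
F at 60° is staggered. Ph at 0° is gauche with F at 60° (0.7); COOH at 120° is gauche with F at 60° (0.7); COOH at 120° is gauche with OCH3 at 180° (0.7); OH at 240° is gauche with OCH3 at 180° (0.7). Total 2.8 kcal/mol.
F at 120° is eclipsed. Ph at 0° is eclipsed with H at 0° (1.7); COOH at 120° is eclipsed with F at 120° (1.9); OH at 240° is eclipsed with OCH3 at 240° (2.2). Total 5.8 kcal/mol.
F at 180° is staggered. Ph at 0° is gauche with OCH3 at 300° (1.0); COOH at 120° is gauche with F at 180° (0.7); OH at 240° is gauche with F at 180° (0.5); OH at 240° is gauche with OCH3 at 300° (0.7). Total 2.9 kcal/mol.
F at 240° is eclipsed. Ph at 0° is eclipsed with OCH3 at 0° (3.3); COOH at 120° is eclipsed with H at 120° (1.7); OH at 240° is eclipsed with F at 240° (1.9). Total 6.9 kcal/mol.
F at 300° is staggered. Ph at 0° is gauche with F at 300° (0.7); Ph at 0° is gauche with OCH3 at 60° (1.0); COOH at 120° is gauche with OCH3 at 60° (0.7); OH at 240° is gauche with F at 300° (0.5). Total 2.9 kcal/mol.
The minimum (2.8 kcal/mol) occurs with F at 60°.

60°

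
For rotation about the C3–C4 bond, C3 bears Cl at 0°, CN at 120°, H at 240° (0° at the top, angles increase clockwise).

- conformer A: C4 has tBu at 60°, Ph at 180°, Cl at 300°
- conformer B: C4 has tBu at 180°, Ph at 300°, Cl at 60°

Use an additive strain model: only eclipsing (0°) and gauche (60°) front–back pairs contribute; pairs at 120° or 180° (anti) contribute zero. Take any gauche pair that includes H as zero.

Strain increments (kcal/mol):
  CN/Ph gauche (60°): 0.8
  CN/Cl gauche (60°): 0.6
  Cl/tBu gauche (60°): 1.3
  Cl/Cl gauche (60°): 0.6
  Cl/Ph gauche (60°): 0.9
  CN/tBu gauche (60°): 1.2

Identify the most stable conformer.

A is staggered. Cl at 0° is gauche with tBu at 60° (1.3); Cl at 0° is gauche with Cl at 300° (0.6); CN at 120° is gauche with tBu at 60° (1.2); CN at 120° is gauche with Ph at 180° (0.8). Total 3.9 kcal/mol.
B is staggered. Cl at 0° is gauche with Ph at 300° (0.9); Cl at 0° is gauche with Cl at 60° (0.6); CN at 120° is gauche with tBu at 180° (1.2); CN at 120° is gauche with Cl at 60° (0.6). Total 3.3 kcal/mol.
B has the lowest total (3.3 kcal/mol).

B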